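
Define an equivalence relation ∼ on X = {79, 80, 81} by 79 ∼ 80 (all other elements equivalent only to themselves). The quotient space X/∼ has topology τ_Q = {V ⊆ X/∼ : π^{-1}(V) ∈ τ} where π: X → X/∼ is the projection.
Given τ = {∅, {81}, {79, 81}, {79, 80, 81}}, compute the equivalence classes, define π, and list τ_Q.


X/∼ = {[79=80], [81]}; |τ_Q| = 3.

Equivalence classes: [79=80], [81].
Quotient map π: X → X/∼ sends 79 ↦ [79=80], 80 ↦ [79=80], 81 ↦ [81].
For each subset V ⊆ X/∼, compute π^{-1}(V) ⊆ X and check whether π^{-1}(V) ∈ τ. V is open in τ_Q iff π^{-1}(V) ∈ τ.
  V = {}: π^{-1}(V) = ∅ ∈ τ ✓.
  V = {[79=80]}: π^{-1}(V) = {79, 80} ∉ τ ✗.
  V = {[81]}: π^{-1}(V) = {81} ∈ τ ✓.
  V = {[79=80], [81]}: π^{-1}(V) = {79, 80, 81} ∈ τ ✓.
Open sets in the quotient: τ_Q = {{}, {[81]}, {[79=80], [81]}} (3 elements).


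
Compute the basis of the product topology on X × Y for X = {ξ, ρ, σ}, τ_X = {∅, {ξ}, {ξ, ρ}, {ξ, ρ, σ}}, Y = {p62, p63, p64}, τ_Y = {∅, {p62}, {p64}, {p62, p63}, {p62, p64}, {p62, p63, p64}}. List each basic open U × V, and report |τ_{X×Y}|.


Basis B = {∅ × ∅, {ξ} × {p62}, {ξ} × {p64}, {ξ} × {p62, p63}, {ξ} × {p62, p64}, {ξ, ρ} × {p62}, {ξ, ρ} × {p64}, {ξ} × {p62, p63, p64}, {ξ, ρ, σ} × {p62}, {ξ, ρ, σ} × {p64}, {ξ, ρ} × {p62, p63}, {ξ, ρ} × {p62, p64}, {ξ, ρ} × {p62, p63, p64}, {ξ, ρ, σ} × {p62, p63}, {ξ, ρ, σ} × {p62, p64}, {ξ, ρ, σ} × {p62, p63, p64}}; |τ_{X×Y}| = 40.

Enumerate products U × V with U ∈ τ_X, V ∈ τ_Y (deduplicated):
  ∅ × ∅ = {} (∅)
  {ξ} × {p62} = {(ξ,p62)}
  {ξ} × {p64} = {(ξ,p64)}
  {ξ} × {p62, p63} = {(ξ,p62), (ξ,p63)}
  {ξ} × {p62, p64} = {(ξ,p62), (ξ,p64)}
  {ξ, ρ} × {p62} = {(ξ,p62), (ρ,p62)}
  {ξ, ρ} × {p64} = {(ξ,p64), (ρ,p64)}
  {ξ} × {p62, p63, p64} = {(ξ,p62), (ξ,p63), (ξ,p64)}
  {ξ, ρ, σ} × {p62} = {(ξ,p62), (ρ,p62), (σ,p62)}
  {ξ, ρ, σ} × {p64} = {(ξ,p64), (ρ,p64), (σ,p64)}
  {ξ, ρ} × {p62, p63} = {(ξ,p62), (ξ,p63), (ρ,p62), (ρ,p63)}
  {ξ, ρ} × {p62, p64} = {(ξ,p62), (ξ,p64), (ρ,p62), (ρ,p64)}
  {ξ, ρ} × {p62, p63, p64} = {(ξ,p62), (ξ,p63), (ξ,p64), (ρ,p62), (ρ,p63), (ρ,p64)}
  {ξ, ρ, σ} × {p62, p63} = {(ξ,p62), (ξ,p63), (ρ,p62), (ρ,p63), (σ,p62), (σ,p63)}
  {ξ, ρ, σ} × {p62, p64} = {(ξ,p62), (ξ,p64), (ρ,p62), (ρ,p64), (σ,p62), (σ,p64)}
  {ξ, ρ, σ} × {p62, p63, p64} = {(ξ,p62), (ξ,p63), (ξ,p64), (ρ,p62), (ρ,p63), (ρ,p64), (σ,p62), (σ,p63), (σ,p64)}
These 16 distinct sets form the basis B.
Close under arbitrary unions to get τ_{X×Y}; counting gives |τ_{X×Y}| = 40.


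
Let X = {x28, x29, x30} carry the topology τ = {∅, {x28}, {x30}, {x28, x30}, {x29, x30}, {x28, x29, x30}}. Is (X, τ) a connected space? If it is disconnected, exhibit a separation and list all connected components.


(X, τ) is disconnected; components = [{x28}, {x29, x30}].

Find clopen sets (U ∈ τ with X ∖ U ∈ τ):
  U = ∅, X ∖ U = {x28, x29, x30} — both open, so U is clopen.
  U = {x28}, X ∖ U = {x29, x30} — both open, so U is clopen.
  U = {x29, x30}, X ∖ U = {x28} — both open, so U is clopen.
  U = {x28, x29, x30}, X ∖ U = ∅ — both open, so U is clopen.
Nontrivial clopen(s) exist: e.g. {x28}. So (X, τ) is disconnected.
Compute connected components by grouping points that agree on all clopens:
  component: {x28}
  component: {x29, x30}


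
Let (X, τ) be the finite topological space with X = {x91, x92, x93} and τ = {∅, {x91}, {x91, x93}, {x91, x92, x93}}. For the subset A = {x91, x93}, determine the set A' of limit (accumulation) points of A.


A' = {x92, x93}

For each x ∈ X, list the open sets U ∈ τ with x ∈ U, then check whether U ∩ (A ∖ {x}) ≠ ∅ for every such U.
  x = x91: open {x91} ∋ x has {x91} ∩ (A ∖ {x91}) = ∅, so x is NOT a limit point.
  x = x92: opens ∋ x are {x91, x92, x93}; each meets A ∖ {x92}, so x IS a limit point.
  x = x93: opens ∋ x are {x91, x93}, {x91, x92, x93}; each meets A ∖ {x93}, so x IS a limit point.
Collecting: A' = {x92, x93}.


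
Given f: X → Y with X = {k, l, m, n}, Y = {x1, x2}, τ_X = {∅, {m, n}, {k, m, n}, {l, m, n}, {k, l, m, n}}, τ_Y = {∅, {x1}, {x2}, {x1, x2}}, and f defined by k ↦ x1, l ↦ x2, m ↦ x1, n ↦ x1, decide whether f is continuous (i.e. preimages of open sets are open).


f is NOT continuous.

Compute f^{-1}(U) for each U ∈ τ_Y:
  U = ∅: f^{-1}(U) = ∅ ∈ τ_X ✓.
  U = {x1}: f^{-1}(U) = {k, m, n} ∈ τ_X ✓.
  U = {x2}: f^{-1}(U) = {l} ∉ τ_X ✗.
  U = {x1, x2}: f^{-1}(U) = {k, l, m, n} ∈ τ_X ✓.
Found U = {x2} with f^{-1}(U) = {l} not in τ_X. Therefore f is NOT continuous.


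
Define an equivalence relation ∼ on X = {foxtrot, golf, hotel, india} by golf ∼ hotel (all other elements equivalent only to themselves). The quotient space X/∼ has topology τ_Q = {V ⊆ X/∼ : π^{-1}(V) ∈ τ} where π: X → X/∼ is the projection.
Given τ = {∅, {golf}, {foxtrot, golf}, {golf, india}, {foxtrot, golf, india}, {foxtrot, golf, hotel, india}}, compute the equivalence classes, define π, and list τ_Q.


X/∼ = {[foxtrot], [golf=hotel], [india]}; |τ_Q| = 2.

Equivalence classes: [foxtrot], [golf=hotel], [india].
Quotient map π: X → X/∼ sends foxtrot ↦ [foxtrot], golf ↦ [golf=hotel], hotel ↦ [golf=hotel], india ↦ [india].
For each subset V ⊆ X/∼, compute π^{-1}(V) ⊆ X and check whether π^{-1}(V) ∈ τ. V is open in τ_Q iff π^{-1}(V) ∈ τ.
  V = {}: π^{-1}(V) = ∅ ∈ τ ✓.
  V = {[foxtrot]}: π^{-1}(V) = {foxtrot} ∉ τ ✗.
  V = {[golf=hotel]}: π^{-1}(V) = {golf, hotel} ∉ τ ✗.
  V = {[foxtrot], [golf=hotel]}: π^{-1}(V) = {foxtrot, golf, hotel} ∉ τ ✗.
  V = {[india]}: π^{-1}(V) = {india} ∉ τ ✗.
  V = {[foxtrot], [india]}: π^{-1}(V) = {foxtrot, india} ∉ τ ✗.
  V = {[golf=hotel], [india]}: π^{-1}(V) = {golf, hotel, india} ∉ τ ✗.
  V = {[foxtrot], [golf=hotel], [india]}: π^{-1}(V) = {foxtrot, golf, hotel, india} ∈ τ ✓.
Open sets in the quotient: τ_Q = {{}, {[foxtrot], [golf=hotel], [india]}} (2 elements).


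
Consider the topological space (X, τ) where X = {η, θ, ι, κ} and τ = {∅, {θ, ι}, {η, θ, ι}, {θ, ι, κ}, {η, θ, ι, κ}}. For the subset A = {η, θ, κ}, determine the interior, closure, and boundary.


int(A) = ∅, cl(A) = {η, θ, ι, κ}, ∂A = {η, θ, ι, κ}.

Closed sets in (X, τ) are complements of opens:
  closed(X, τ) = {∅, {η}, {κ}, {η, κ}, {η, θ, ι, κ}}.
int(A) = ⋃ {U ∈ τ : U ⊆ A}. Opens contained in A: ∅.
Taking the union of these: int(A) = ∅.
cl(A) = ⋂ {C closed : A ⊆ C}. Closed sets containing A: {η, θ, ι, κ}.
Intersecting these: cl(A) = {η, θ, ι, κ}.
∂A = cl(A) ∖ int(A) = {η, θ, ι, κ} ∖ ∅ = {η, θ, ι, κ}.


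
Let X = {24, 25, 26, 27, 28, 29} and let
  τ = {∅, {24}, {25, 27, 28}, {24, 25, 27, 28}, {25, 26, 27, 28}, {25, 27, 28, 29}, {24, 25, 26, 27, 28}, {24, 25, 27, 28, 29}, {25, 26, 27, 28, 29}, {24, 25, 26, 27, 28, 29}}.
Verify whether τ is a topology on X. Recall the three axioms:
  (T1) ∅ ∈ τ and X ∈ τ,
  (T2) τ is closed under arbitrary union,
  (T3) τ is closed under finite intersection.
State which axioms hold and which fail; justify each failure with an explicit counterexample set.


τ IS a topology on X.

Axiom (T1): ∅ ∈ τ? Yes; X ∈ τ? Yes.
Axiom (T2/T3): check pairwise unions and intersections of members of τ.
All pairwise intersections and unions checked — each lies in τ. Therefore τ satisfies (T1), (T2), (T3): it IS a topology on X.


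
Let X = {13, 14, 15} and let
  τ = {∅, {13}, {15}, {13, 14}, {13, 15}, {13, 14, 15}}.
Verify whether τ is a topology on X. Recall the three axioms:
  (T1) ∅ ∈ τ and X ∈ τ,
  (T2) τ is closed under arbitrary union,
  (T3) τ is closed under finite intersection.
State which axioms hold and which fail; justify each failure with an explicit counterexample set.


τ IS a topology on X.

Axiom (T1): ∅ ∈ τ? Yes; X ∈ τ? Yes.
Axiom (T2/T3): check pairwise unions and intersections of members of τ.
All pairwise intersections and unions checked — each lies in τ. Therefore τ satisfies (T1), (T2), (T3): it IS a topology on X.


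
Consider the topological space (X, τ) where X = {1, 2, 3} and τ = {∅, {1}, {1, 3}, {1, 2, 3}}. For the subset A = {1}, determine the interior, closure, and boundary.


int(A) = {1}, cl(A) = {1, 2, 3}, ∂A = {2, 3}.

Closed sets in (X, τ) are complements of opens:
  closed(X, τ) = {∅, {2}, {2, 3}, {1, 2, 3}}.
int(A) = ⋃ {U ∈ τ : U ⊆ A}. Opens contained in A: ∅, {1}.
Taking the union of these: int(A) = {1}.
cl(A) = ⋂ {C closed : A ⊆ C}. Closed sets containing A: {1, 2, 3}.
Intersecting these: cl(A) = {1, 2, 3}.
∂A = cl(A) ∖ int(A) = {1, 2, 3} ∖ {1} = {2, 3}.


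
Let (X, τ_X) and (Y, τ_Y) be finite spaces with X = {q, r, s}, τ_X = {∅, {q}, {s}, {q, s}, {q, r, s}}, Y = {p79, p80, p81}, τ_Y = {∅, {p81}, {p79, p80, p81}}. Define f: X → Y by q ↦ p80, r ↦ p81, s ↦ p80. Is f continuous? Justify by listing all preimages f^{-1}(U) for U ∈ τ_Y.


f is NOT continuous.

Compute f^{-1}(U) for each U ∈ τ_Y:
  U = ∅: f^{-1}(U) = ∅ ∈ τ_X ✓.
  U = {p81}: f^{-1}(U) = {r} ∉ τ_X ✗.
  U = {p79, p80, p81}: f^{-1}(U) = {q, r, s} ∈ τ_X ✓.
Found U = {p81} with f^{-1}(U) = {r} not in τ_X. Therefore f is NOT continuous.


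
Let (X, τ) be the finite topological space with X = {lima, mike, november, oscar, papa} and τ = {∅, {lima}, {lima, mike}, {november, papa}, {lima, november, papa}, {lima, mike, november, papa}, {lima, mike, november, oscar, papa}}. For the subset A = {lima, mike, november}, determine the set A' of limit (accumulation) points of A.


A' = {mike, oscar, papa}

For each x ∈ X, list the open sets U ∈ τ with x ∈ U, then check whether U ∩ (A ∖ {x}) ≠ ∅ for every such U.
  x = lima: open {lima} ∋ x has {lima} ∩ (A ∖ {lima}) = ∅, so x is NOT a limit point.
  x = mike: opens ∋ x are {lima, mike}, {lima, mike, november, papa}, {lima, mike, november, oscar, papa}; each meets A ∖ {mike}, so x IS a limit point.
  x = november: open {november, papa} ∋ x has {november, papa} ∩ (A ∖ {november}) = ∅, so x is NOT a limit point.
  x = oscar: opens ∋ x are {lima, mike, november, oscar, papa}; each meets A ∖ {oscar}, so x IS a limit point.
  x = papa: opens ∋ x are {november, papa}, {lima, november, papa}, {lima, mike, november, papa}, {lima, mike, november, oscar, papa}; each meets A ∖ {papa}, so x IS a limit point.
Collecting: A' = {mike, oscar, papa}.


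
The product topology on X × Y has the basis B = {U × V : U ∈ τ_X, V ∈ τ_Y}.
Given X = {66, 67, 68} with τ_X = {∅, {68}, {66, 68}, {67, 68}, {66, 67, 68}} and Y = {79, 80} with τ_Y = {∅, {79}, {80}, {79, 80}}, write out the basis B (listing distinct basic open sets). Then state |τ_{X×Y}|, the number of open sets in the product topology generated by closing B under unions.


Basis B = {∅ × ∅, {68} × {79}, {68} × {80}, {66, 68} × {79}, {66, 68} × {80}, {67, 68} × {79}, {67, 68} × {80}, {68} × {79, 80}, {66, 67, 68} × {79}, {66, 67, 68} × {80}, {66, 68} × {79, 80}, {67, 68} × {79, 80}, {66, 67, 68} × {79, 80}}; |τ_{X×Y}| = 25.

Enumerate products U × V with U ∈ τ_X, V ∈ τ_Y (deduplicated):
  ∅ × ∅ = {} (∅)
  {68} × {79} = {(68,79)}
  {68} × {80} = {(68,80)}
  {66, 68} × {79} = {(66,79), (68,79)}
  {66, 68} × {80} = {(66,80), (68,80)}
  {67, 68} × {79} = {(67,79), (68,79)}
  {67, 68} × {80} = {(67,80), (68,80)}
  {68} × {79, 80} = {(68,79), (68,80)}
  {66, 67, 68} × {79} = {(66,79), (67,79), (68,79)}
  {66, 67, 68} × {80} = {(66,80), (67,80), (68,80)}
  {66, 68} × {79, 80} = {(66,79), (66,80), (68,79), (68,80)}
  {67, 68} × {79, 80} = {(67,79), (67,80), (68,79), (68,80)}
  {66, 67, 68} × {79, 80} = {(66,79), (66,80), (67,79), (67,80), (68,79), (68,80)}
These 13 distinct sets form the basis B.
Close under arbitrary unions to get τ_{X×Y}; counting gives |τ_{X×Y}| = 25.


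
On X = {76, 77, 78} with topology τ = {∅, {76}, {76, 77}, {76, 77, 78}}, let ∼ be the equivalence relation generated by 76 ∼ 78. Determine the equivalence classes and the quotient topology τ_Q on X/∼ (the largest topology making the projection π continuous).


X/∼ = {[76=78], [77]}; |τ_Q| = 2.

Equivalence classes: [76=78], [77].
Quotient map π: X → X/∼ sends 76 ↦ [76=78], 77 ↦ [77], 78 ↦ [76=78].
For each subset V ⊆ X/∼, compute π^{-1}(V) ⊆ X and check whether π^{-1}(V) ∈ τ. V is open in τ_Q iff π^{-1}(V) ∈ τ.
  V = {}: π^{-1}(V) = ∅ ∈ τ ✓.
  V = {[76=78]}: π^{-1}(V) = {76, 78} ∉ τ ✗.
  V = {[77]}: π^{-1}(V) = {77} ∉ τ ✗.
  V = {[76=78], [77]}: π^{-1}(V) = {76, 77, 78} ∈ τ ✓.
Open sets in the quotient: τ_Q = {{}, {[76=78], [77]}} (2 elements).


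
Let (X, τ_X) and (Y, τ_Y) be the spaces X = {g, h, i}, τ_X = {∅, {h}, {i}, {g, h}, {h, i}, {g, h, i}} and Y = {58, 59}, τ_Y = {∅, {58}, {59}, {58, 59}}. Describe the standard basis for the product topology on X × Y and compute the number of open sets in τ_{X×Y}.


Basis B = {∅ × ∅, {h} × {58}, {h} × {59}, {i} × {58}, {i} × {59}, {g, h} × {58}, {g, h} × {59}, {h} × {58, 59}, {h, i} × {58}, {h, i} × {59}, {i} × {58, 59}, {g, h, i} × {58}, {g, h, i} × {59}, {g, h} × {58, 59}, {h, i} × {58, 59}, {g, h, i} × {58, 59}}; |τ_{X×Y}| = 36.

Enumerate products U × V with U ∈ τ_X, V ∈ τ_Y (deduplicated):
  ∅ × ∅ = {} (∅)
  {h} × {58} = {(h,58)}
  {h} × {59} = {(h,59)}
  {i} × {58} = {(i,58)}
  {i} × {59} = {(i,59)}
  {g, h} × {58} = {(g,58), (h,58)}
  {g, h} × {59} = {(g,59), (h,59)}
  {h} × {58, 59} = {(h,58), (h,59)}
  {h, i} × {58} = {(h,58), (i,58)}
  {h, i} × {59} = {(h,59), (i,59)}
  {i} × {58, 59} = {(i,58), (i,59)}
  {g, h, i} × {58} = {(g,58), (h,58), (i,58)}
  {g, h, i} × {59} = {(g,59), (h,59), (i,59)}
  {g, h} × {58, 59} = {(g,58), (g,59), (h,58), (h,59)}
  {h, i} × {58, 59} = {(h,58), (h,59), (i,58), (i,59)}
  {g, h, i} × {58, 59} = {(g,58), (g,59), (h,58), (h,59), (i,58), (i,59)}
These 16 distinct sets form the basis B.
Close under arbitrary unions to get τ_{X×Y}; counting gives |τ_{X×Y}| = 36.


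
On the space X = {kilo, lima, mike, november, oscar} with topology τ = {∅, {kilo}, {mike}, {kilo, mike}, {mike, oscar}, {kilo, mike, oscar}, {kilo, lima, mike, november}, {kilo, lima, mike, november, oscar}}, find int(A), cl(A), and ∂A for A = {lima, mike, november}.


int(A) = {mike}, cl(A) = {lima, mike, november, oscar}, ∂A = {lima, november, oscar}.

Closed sets in (X, τ) are complements of opens:
  closed(X, τ) = {∅, {oscar}, {lima, november}, {kilo, lima, november}, {lima, november, oscar}, {kilo, lima, november, oscar}, {lima, mike, november, oscar}, {kilo, lima, mike, november, oscar}}.
int(A) = ⋃ {U ∈ τ : U ⊆ A}. Opens contained in A: ∅, {mike}.
Taking the union of these: int(A) = {mike}.
cl(A) = ⋂ {C closed : A ⊆ C}. Closed sets containing A: {lima, mike, november, oscar}, {kilo, lima, mike, november, oscar}.
Intersecting these: cl(A) = {lima, mike, november, oscar}.
∂A = cl(A) ∖ int(A) = {lima, mike, november, oscar} ∖ {mike} = {lima, november, oscar}.


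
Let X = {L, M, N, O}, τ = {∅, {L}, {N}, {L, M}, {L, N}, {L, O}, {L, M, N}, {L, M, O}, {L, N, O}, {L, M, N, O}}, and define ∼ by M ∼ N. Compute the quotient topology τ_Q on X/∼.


X/∼ = {[L], [M=N], [O]}; |τ_Q| = 5.

Equivalence classes: [L], [M=N], [O].
Quotient map π: X → X/∼ sends L ↦ [L], M ↦ [M=N], N ↦ [M=N], O ↦ [O].
For each subset V ⊆ X/∼, compute π^{-1}(V) ⊆ X and check whether π^{-1}(V) ∈ τ. V is open in τ_Q iff π^{-1}(V) ∈ τ.
  V = {}: π^{-1}(V) = ∅ ∈ τ ✓.
  V = {[L]}: π^{-1}(V) = {L} ∈ τ ✓.
  V = {[M=N]}: π^{-1}(V) = {M, N} ∉ τ ✗.
  V = {[L], [M=N]}: π^{-1}(V) = {L, M, N} ∈ τ ✓.
  V = {[O]}: π^{-1}(V) = {O} ∉ τ ✗.
  V = {[L], [O]}: π^{-1}(V) = {L, O} ∈ τ ✓.
  V = {[M=N], [O]}: π^{-1}(V) = {M, N, O} ∉ τ ✗.
  V = {[L], [M=N], [O]}: π^{-1}(V) = {L, M, N, O} ∈ τ ✓.
Open sets in the quotient: τ_Q = {{}, {[L]}, {[L], [M=N]}, {[L], [O]}, {[L], [M=N], [O]}} (5 elements).


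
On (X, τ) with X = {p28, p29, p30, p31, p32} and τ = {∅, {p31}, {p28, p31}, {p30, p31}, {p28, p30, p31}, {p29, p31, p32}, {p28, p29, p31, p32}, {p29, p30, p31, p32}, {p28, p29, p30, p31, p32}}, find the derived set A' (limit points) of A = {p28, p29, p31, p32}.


A' = {p28, p29, p30, p32}

For each x ∈ X, list the open sets U ∈ τ with x ∈ U, then check whether U ∩ (A ∖ {x}) ≠ ∅ for every such U.
  x = p28: opens ∋ x are {p28, p31}, {p28, p30, p31}, {p28, p29, p31, p32}, {p28, p29, p30, p31, p32}; each meets A ∖ {p28}, so x IS a limit point.
  x = p29: opens ∋ x are {p29, p31, p32}, {p28, p29, p31, p32}, {p29, p30, p31, p32}, {p28, p29, p30, p31, p32}; each meets A ∖ {p29}, so x IS a limit point.
  x = p30: opens ∋ x are {p30, p31}, {p28, p30, p31}, {p29, p30, p31, p32}, {p28, p29, p30, p31, p32}; each meets A ∖ {p30}, so x IS a limit point.
  x = p31: open {p31} ∋ x has {p31} ∩ (A ∖ {p31}) = ∅, so x is NOT a limit point.
  x = p32: opens ∋ x are {p29, p31, p32}, {p28, p29, p31, p32}, {p29, p30, p31, p32}, {p28, p29, p30, p31, p32}; each meets A ∖ {p32}, so x IS a limit point.
Collecting: A' = {p28, p29, p30, p32}.


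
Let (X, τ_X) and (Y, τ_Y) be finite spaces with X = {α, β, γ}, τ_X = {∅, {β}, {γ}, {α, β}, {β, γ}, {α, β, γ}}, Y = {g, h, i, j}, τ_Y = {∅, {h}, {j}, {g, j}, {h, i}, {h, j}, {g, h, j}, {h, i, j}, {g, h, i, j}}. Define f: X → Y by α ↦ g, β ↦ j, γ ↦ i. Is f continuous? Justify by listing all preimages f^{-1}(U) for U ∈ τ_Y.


f IS continuous.

Compute f^{-1}(U) for each U ∈ τ_Y:
  U = ∅: f^{-1}(U) = ∅ ∈ τ_X ✓.
  U = {h}: f^{-1}(U) = ∅ ∈ τ_X ✓.
  U = {j}: f^{-1}(U) = {β} ∈ τ_X ✓.
  U = {g, j}: f^{-1}(U) = {α, β} ∈ τ_X ✓.
  U = {h, i}: f^{-1}(U) = {γ} ∈ τ_X ✓.
  U = {h, j}: f^{-1}(U) = {β} ∈ τ_X ✓.
  U = {g, h, j}: f^{-1}(U) = {α, β} ∈ τ_X ✓.
  U = {h, i, j}: f^{-1}(U) = {β, γ} ∈ τ_X ✓.
  U = {g, h, i, j}: f^{-1}(U) = {α, β, γ} ∈ τ_X ✓.
Every preimage lies in τ_X, so f IS continuous.


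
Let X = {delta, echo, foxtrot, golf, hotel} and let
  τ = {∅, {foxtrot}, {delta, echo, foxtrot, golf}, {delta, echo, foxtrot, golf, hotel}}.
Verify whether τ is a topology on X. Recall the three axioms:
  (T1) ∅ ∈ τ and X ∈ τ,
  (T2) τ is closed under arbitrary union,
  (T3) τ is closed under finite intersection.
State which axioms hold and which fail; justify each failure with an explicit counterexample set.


τ IS a topology on X.

Axiom (T1): ∅ ∈ τ? Yes; X ∈ τ? Yes.
Axiom (T2/T3): check pairwise unions and intersections of members of τ.
All pairwise intersections and unions checked — each lies in τ. Therefore τ satisfies (T1), (T2), (T3): it IS a topology on X.


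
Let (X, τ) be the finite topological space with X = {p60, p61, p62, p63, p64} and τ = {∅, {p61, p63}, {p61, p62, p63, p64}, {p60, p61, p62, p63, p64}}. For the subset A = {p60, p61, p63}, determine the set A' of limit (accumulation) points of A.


A' = {p60, p61, p62, p63, p64}

For each x ∈ X, list the open sets U ∈ τ with x ∈ U, then check whether U ∩ (A ∖ {x}) ≠ ∅ for every such U.
  x = p60: opens ∋ x are {p60, p61, p62, p63, p64}; each meets A ∖ {p60}, so x IS a limit point.
  x = p61: opens ∋ x are {p61, p63}, {p61, p62, p63, p64}, {p60, p61, p62, p63, p64}; each meets A ∖ {p61}, so x IS a limit point.
  x = p62: opens ∋ x are {p61, p62, p63, p64}, {p60, p61, p62, p63, p64}; each meets A ∖ {p62}, so x IS a limit point.
  x = p63: opens ∋ x are {p61, p63}, {p61, p62, p63, p64}, {p60, p61, p62, p63, p64}; each meets A ∖ {p63}, so x IS a limit point.
  x = p64: opens ∋ x are {p61, p62, p63, p64}, {p60, p61, p62, p63, p64}; each meets A ∖ {p64}, so x IS a limit point.
Collecting: A' = {p60, p61, p62, p63, p64}.


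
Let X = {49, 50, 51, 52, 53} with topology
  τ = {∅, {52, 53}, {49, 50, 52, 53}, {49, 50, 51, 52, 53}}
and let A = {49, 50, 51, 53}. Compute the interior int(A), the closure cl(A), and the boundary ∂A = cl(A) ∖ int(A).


int(A) = ∅, cl(A) = {49, 50, 51, 52, 53}, ∂A = {49, 50, 51, 52, 53}.

Closed sets in (X, τ) are complements of opens:
  closed(X, τ) = {∅, {51}, {49, 50, 51}, {49, 50, 51, 52, 53}}.
int(A) = ⋃ {U ∈ τ : U ⊆ A}. Opens contained in A: ∅.
Taking the union of these: int(A) = ∅.
cl(A) = ⋂ {C closed : A ⊆ C}. Closed sets containing A: {49, 50, 51, 52, 53}.
Intersecting these: cl(A) = {49, 50, 51, 52, 53}.
∂A = cl(A) ∖ int(A) = {49, 50, 51, 52, 53} ∖ ∅ = {49, 50, 51, 52, 53}.


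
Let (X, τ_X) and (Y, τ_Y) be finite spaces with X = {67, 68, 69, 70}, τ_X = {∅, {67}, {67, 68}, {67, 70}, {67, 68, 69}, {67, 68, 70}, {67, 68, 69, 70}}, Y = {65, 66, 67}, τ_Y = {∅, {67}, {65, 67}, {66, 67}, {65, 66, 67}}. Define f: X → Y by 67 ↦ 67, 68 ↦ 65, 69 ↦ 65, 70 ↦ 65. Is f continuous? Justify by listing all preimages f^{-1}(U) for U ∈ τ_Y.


f IS continuous.

Compute f^{-1}(U) for each U ∈ τ_Y:
  U = ∅: f^{-1}(U) = ∅ ∈ τ_X ✓.
  U = {67}: f^{-1}(U) = {67} ∈ τ_X ✓.
  U = {65, 67}: f^{-1}(U) = {67, 68, 69, 70} ∈ τ_X ✓.
  U = {66, 67}: f^{-1}(U) = {67} ∈ τ_X ✓.
  U = {65, 66, 67}: f^{-1}(U) = {67, 68, 69, 70} ∈ τ_X ✓.
Every preimage lies in τ_X, so f IS continuous.


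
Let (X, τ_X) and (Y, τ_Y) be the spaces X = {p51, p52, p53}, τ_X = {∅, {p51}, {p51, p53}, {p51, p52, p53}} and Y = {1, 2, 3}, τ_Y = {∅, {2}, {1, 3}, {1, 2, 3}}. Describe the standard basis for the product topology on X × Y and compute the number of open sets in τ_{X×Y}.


Basis B = {∅ × ∅, {p51} × {2}, {p51} × {1, 3}, {p51, p53} × {2}, {p51} × {1, 2, 3}, {p51, p52, p53} × {2}, {p51, p53} × {1, 3}, {p51, p53} × {1, 2, 3}, {p51, p52, p53} × {1, 3}, {p51, p52, p53} × {1, 2, 3}}; |τ_{X×Y}| = 16.

Enumerate products U × V with U ∈ τ_X, V ∈ τ_Y (deduplicated):
  ∅ × ∅ = {} (∅)
  {p51} × {2} = {(p51,2)}
  {p51} × {1, 3} = {(p51,1), (p51,3)}
  {p51, p53} × {2} = {(p51,2), (p53,2)}
  {p51} × {1, 2, 3} = {(p51,1), (p51,2), (p51,3)}
  {p51, p52, p53} × {2} = {(p51,2), (p52,2), (p53,2)}
  {p51, p53} × {1, 3} = {(p51,1), (p51,3), (p53,1), (p53,3)}
  {p51, p53} × {1, 2, 3} = {(p51,1), (p51,2), (p51,3), (p53,1), (p53,2), (p53,3)}
  {p51, p52, p53} × {1, 3} = {(p51,1), (p51,3), (p52,1), (p52,3), (p53,1), (p53,3)}
  {p51, p52, p53} × {1, 2, 3} = {(p51,1), (p51,2), (p51,3), (p52,1), (p52,2), (p52,3), (p53,1), (p53,2), (p53,3)}
These 10 distinct sets form the basis B.
Close under arbitrary unions to get τ_{X×Y}; counting gives |τ_{X×Y}| = 16.


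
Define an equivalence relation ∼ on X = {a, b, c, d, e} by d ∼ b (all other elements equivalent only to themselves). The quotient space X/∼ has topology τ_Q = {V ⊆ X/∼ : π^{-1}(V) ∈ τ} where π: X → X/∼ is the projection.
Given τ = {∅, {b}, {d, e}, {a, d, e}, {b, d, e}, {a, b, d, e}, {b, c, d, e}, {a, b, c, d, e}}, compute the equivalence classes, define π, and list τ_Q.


X/∼ = {[a], [b=d], [c], [e]}; |τ_Q| = 5.

Equivalence classes: [a], [b=d], [c], [e].
Quotient map π: X → X/∼ sends a ↦ [a], b ↦ [b=d], c ↦ [c], d ↦ [b=d], e ↦ [e].
For each subset V ⊆ X/∼, compute π^{-1}(V) ⊆ X and check whether π^{-1}(V) ∈ τ. V is open in τ_Q iff π^{-1}(V) ∈ τ.
  V = {}: π^{-1}(V) = ∅ ∈ τ ✓.
  V = {[a]}: π^{-1}(V) = {a} ∉ τ ✗.
  V = {[b=d]}: π^{-1}(V) = {b, d} ∉ τ ✗.
  V = {[a], [b=d]}: π^{-1}(V) = {a, b, d} ∉ τ ✗.
  V = {[c]}: π^{-1}(V) = {c} ∉ τ ✗.
  V = {[a], [c]}: π^{-1}(V) = {a, c} ∉ τ ✗.
  V = {[b=d], [c]}: π^{-1}(V) = {b, c, d} ∉ τ ✗.
  V = {[a], [b=d], [c]}: π^{-1}(V) = {a, b, c, d} ∉ τ ✗.
  V = {[e]}: π^{-1}(V) = {e} ∉ τ ✗.
  V = {[a], [e]}: π^{-1}(V) = {a, e} ∉ τ ✗.
  V = {[b=d], [e]}: π^{-1}(V) = {b, d, e} ∈ τ ✓.
  V = {[a], [b=d], [e]}: π^{-1}(V) = {a, b, d, e} ∈ τ ✓.
  V = {[c], [e]}: π^{-1}(V) = {c, e} ∉ τ ✗.
  V = {[a], [c], [e]}: π^{-1}(V) = {a, c, e} ∉ τ ✗.
  V = {[b=d], [c], [e]}: π^{-1}(V) = {b, c, d, e} ∈ τ ✓.
  V = {[a], [b=d], [c], [e]}: π^{-1}(V) = {a, b, c, d, e} ∈ τ ✓.
Open sets in the quotient: τ_Q = {{}, {[b=d], [e]}, {[a], [b=d], [e]}, {[b=d], [c], [e]}, {[a], [b=d], [c], [e]}} (5 elements).


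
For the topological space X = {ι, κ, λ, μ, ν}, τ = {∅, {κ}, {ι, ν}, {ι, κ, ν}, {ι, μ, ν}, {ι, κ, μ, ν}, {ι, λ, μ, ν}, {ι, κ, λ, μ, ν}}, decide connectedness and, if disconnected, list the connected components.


(X, τ) is disconnected; components = [{κ}, {ι, λ, μ, ν}].

Find clopen sets (U ∈ τ with X ∖ U ∈ τ):
  U = ∅, X ∖ U = {ι, κ, λ, μ, ν} — both open, so U is clopen.
  U = {κ}, X ∖ U = {ι, λ, μ, ν} — both open, so U is clopen.
  U = {ι, λ, μ, ν}, X ∖ U = {κ} — both open, so U is clopen.
  U = {ι, κ, λ, μ, ν}, X ∖ U = ∅ — both open, so U is clopen.
Nontrivial clopen(s) exist: e.g. {ι, λ, μ, ν}. So (X, τ) is disconnected.
Compute connected components by grouping points that agree on all clopens:
  component: {κ}
  component: {ι, λ, μ, ν}


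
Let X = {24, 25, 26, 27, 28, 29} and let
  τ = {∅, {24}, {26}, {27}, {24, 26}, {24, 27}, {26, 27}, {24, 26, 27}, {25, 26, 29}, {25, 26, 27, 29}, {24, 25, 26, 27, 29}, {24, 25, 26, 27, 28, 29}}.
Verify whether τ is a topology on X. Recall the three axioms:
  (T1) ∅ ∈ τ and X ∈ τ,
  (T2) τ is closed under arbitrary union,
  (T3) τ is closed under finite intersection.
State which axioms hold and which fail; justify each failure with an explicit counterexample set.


τ is NOT a topology on X.

Axiom (T1): ∅ ∈ τ? Yes; X ∈ τ? Yes.
Axiom (T2/T3): check pairwise unions and intersections of members of τ.
Counterexample for (T2): {24} ∪ {25, 26, 29} = {24, 25, 26, 29} ∉ τ. Therefore τ is NOT a topology.


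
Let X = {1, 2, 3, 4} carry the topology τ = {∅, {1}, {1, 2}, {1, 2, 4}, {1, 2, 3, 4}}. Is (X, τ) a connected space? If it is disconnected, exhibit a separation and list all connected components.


(X, τ) is connected.

Find clopen sets (U ∈ τ with X ∖ U ∈ τ):
  U = ∅, X ∖ U = {1, 2, 3, 4} — both open, so U is clopen.
  U = {1, 2, 3, 4}, X ∖ U = ∅ — both open, so U is clopen.
Only trivial clopens (∅ and X) exist, so (X, τ) is connected.
Compute connected components by grouping points that agree on all clopens:
  component: {1, 2, 3, 4}


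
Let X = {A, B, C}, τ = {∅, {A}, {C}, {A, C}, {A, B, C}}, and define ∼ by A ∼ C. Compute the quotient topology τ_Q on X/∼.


X/∼ = {[A=C], [B]}; |τ_Q| = 3.

Equivalence classes: [A=C], [B].
Quotient map π: X → X/∼ sends A ↦ [A=C], B ↦ [B], C ↦ [A=C].
For each subset V ⊆ X/∼, compute π^{-1}(V) ⊆ X and check whether π^{-1}(V) ∈ τ. V is open in τ_Q iff π^{-1}(V) ∈ τ.
  V = {}: π^{-1}(V) = ∅ ∈ τ ✓.
  V = {[A=C]}: π^{-1}(V) = {A, C} ∈ τ ✓.
  V = {[B]}: π^{-1}(V) = {B} ∉ τ ✗.
  V = {[A=C], [B]}: π^{-1}(V) = {A, B, C} ∈ τ ✓.
Open sets in the quotient: τ_Q = {{}, {[A=C]}, {[A=C], [B]}} (3 elements).


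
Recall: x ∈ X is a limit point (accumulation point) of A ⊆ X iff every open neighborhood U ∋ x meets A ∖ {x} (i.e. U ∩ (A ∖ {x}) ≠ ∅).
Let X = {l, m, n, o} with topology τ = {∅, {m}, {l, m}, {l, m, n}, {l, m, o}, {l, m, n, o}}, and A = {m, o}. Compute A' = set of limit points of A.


A' = {l, n, o}

For each x ∈ X, list the open sets U ∈ τ with x ∈ U, then check whether U ∩ (A ∖ {x}) ≠ ∅ for every such U.
  x = l: opens ∋ x are {l, m}, {l, m, n}, {l, m, o}, {l, m, n, o}; each meets A ∖ {l}, so x IS a limit point.
  x = m: open {m} ∋ x has {m} ∩ (A ∖ {m}) = ∅, so x is NOT a limit point.
  x = n: opens ∋ x are {l, m, n}, {l, m, n, o}; each meets A ∖ {n}, so x IS a limit point.
  x = o: opens ∋ x are {l, m, o}, {l, m, n, o}; each meets A ∖ {o}, so x IS a limit point.
Collecting: A' = {l, n, o}.


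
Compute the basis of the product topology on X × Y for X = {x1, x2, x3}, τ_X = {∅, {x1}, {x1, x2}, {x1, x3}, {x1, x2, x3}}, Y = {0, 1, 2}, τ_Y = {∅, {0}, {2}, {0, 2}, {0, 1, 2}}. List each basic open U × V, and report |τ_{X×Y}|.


Basis B = {∅ × ∅, {x1} × {0}, {x1} × {2}, {x1} × {0, 2}, {x1, x2} × {0}, {x1, x3} × {0}, {x1, x2} × {2}, {x1, x3} × {2}, {x1} × {0, 1, 2}, {x1, x2, x3} × {0}, {x1, x2, x3} × {2}, {x1, x2} × {0, 2}, {x1, x3} × {0, 2}, {x1, x2} × {0, 1, 2}, {x1, x3} × {0, 1, 2}, {x1, x2, x3} × {0, 2}, {x1, x2, x3} × {0, 1, 2}}; |τ_{X×Y}| = 50.

Enumerate products U × V with U ∈ τ_X, V ∈ τ_Y (deduplicated):
  ∅ × ∅ = {} (∅)
  {x1} × {0} = {(x1,0)}
  {x1} × {2} = {(x1,2)}
  {x1} × {0, 2} = {(x1,0), (x1,2)}
  {x1, x2} × {0} = {(x1,0), (x2,0)}
  {x1, x3} × {0} = {(x1,0), (x3,0)}
  {x1, x2} × {2} = {(x1,2), (x2,2)}
  {x1, x3} × {2} = {(x1,2), (x3,2)}
  {x1} × {0, 1, 2} = {(x1,0), (x1,1), (x1,2)}
  {x1, x2, x3} × {0} = {(x1,0), (x2,0), (x3,0)}
  {x1, x2, x3} × {2} = {(x1,2), (x2,2), (x3,2)}
  {x1, x2} × {0, 2} = {(x1,0), (x1,2), (x2,0), (x2,2)}
  {x1, x3} × {0, 2} = {(x1,0), (x1,2), (x3,0), (x3,2)}
  {x1, x2} × {0, 1, 2} = {(x1,0), (x1,1), (x1,2), (x2,0), (x2,1), (x2,2)}
  {x1, x3} × {0, 1, 2} = {(x1,0), (x1,1), (x1,2), (x3,0), (x3,1), (x3,2)}
  {x1, x2, x3} × {0, 2} = {(x1,0), (x1,2), (x2,0), (x2,2), (x3,0), (x3,2)}
  {x1, x2, x3} × {0, 1, 2} = {(x1,0), (x1,1), (x1,2), (x2,0), (x2,1), (x2,2), (x3,0), (x3,1), (x3,2)}
These 17 distinct sets form the basis B.
Close under arbitrary unions to get τ_{X×Y}; counting gives |τ_{X×Y}| = 50.


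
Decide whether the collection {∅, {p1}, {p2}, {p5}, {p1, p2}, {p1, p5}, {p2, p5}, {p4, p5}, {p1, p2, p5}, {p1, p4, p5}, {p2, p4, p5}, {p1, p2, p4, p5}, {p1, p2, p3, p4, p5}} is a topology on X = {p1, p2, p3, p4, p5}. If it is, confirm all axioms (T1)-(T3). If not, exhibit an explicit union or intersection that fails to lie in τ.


τ IS a topology on X.

Axiom (T1): ∅ ∈ τ? Yes; X ∈ τ? Yes.
Axiom (T2/T3): check pairwise unions and intersections of members of τ.
All pairwise intersections and unions checked — each lies in τ. Therefore τ satisfies (T1), (T2), (T3): it IS a topology on X.


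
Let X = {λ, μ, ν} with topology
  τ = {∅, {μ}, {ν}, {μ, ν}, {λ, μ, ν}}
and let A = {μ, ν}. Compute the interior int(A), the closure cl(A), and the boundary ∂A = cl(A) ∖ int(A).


int(A) = {μ, ν}, cl(A) = {λ, μ, ν}, ∂A = {λ}.

Closed sets in (X, τ) are complements of opens:
  closed(X, τ) = {∅, {λ}, {λ, μ}, {λ, ν}, {λ, μ, ν}}.
int(A) = ⋃ {U ∈ τ : U ⊆ A}. Opens contained in A: ∅, {μ}, {ν}, {μ, ν}.
Taking the union of these: int(A) = {μ, ν}.
cl(A) = ⋂ {C closed : A ⊆ C}. Closed sets containing A: {λ, μ, ν}.
Intersecting these: cl(A) = {λ, μ, ν}.
∂A = cl(A) ∖ int(A) = {λ, μ, ν} ∖ {μ, ν} = {λ}.


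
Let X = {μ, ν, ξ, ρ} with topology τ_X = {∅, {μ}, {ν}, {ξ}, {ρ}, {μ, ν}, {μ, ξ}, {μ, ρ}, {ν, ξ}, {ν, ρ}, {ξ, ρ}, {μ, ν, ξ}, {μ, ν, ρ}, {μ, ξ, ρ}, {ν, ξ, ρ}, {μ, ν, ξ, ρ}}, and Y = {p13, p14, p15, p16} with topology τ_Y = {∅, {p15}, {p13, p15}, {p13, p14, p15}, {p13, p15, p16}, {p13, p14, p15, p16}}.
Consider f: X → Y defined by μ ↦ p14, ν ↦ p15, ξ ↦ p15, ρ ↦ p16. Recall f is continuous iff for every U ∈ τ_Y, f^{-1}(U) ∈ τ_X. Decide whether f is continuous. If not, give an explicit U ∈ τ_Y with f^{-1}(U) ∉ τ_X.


f IS continuous.

Compute f^{-1}(U) for each U ∈ τ_Y:
  U = ∅: f^{-1}(U) = ∅ ∈ τ_X ✓.
  U = {p15}: f^{-1}(U) = {ν, ξ} ∈ τ_X ✓.
  U = {p13, p15}: f^{-1}(U) = {ν, ξ} ∈ τ_X ✓.
  U = {p13, p14, p15}: f^{-1}(U) = {μ, ν, ξ} ∈ τ_X ✓.
  U = {p13, p15, p16}: f^{-1}(U) = {ν, ξ, ρ} ∈ τ_X ✓.
  U = {p13, p14, p15, p16}: f^{-1}(U) = {μ, ν, ξ, ρ} ∈ τ_X ✓.
Every preimage lies in τ_X, so f IS continuous.


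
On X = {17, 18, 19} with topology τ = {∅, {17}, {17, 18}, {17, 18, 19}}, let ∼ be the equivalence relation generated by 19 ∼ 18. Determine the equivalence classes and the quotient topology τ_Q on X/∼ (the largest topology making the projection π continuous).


X/∼ = {[17], [18=19]}; |τ_Q| = 3.

Equivalence classes: [17], [18=19].
Quotient map π: X → X/∼ sends 17 ↦ [17], 18 ↦ [18=19], 19 ↦ [18=19].
For each subset V ⊆ X/∼, compute π^{-1}(V) ⊆ X and check whether π^{-1}(V) ∈ τ. V is open in τ_Q iff π^{-1}(V) ∈ τ.
  V = {}: π^{-1}(V) = ∅ ∈ τ ✓.
  V = {[17]}: π^{-1}(V) = {17} ∈ τ ✓.
  V = {[18=19]}: π^{-1}(V) = {18, 19} ∉ τ ✗.
  V = {[17], [18=19]}: π^{-1}(V) = {17, 18, 19} ∈ τ ✓.
Open sets in the quotient: τ_Q = {{}, {[17]}, {[17], [18=19]}} (3 elements).


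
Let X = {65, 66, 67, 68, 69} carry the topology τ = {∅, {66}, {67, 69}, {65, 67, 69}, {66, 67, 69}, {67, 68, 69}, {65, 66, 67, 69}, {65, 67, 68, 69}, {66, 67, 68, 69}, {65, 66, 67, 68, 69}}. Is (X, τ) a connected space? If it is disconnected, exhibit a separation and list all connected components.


(X, τ) is disconnected; components = [{66}, {65, 67, 68, 69}].

Find clopen sets (U ∈ τ with X ∖ U ∈ τ):
  U = ∅, X ∖ U = {65, 66, 67, 68, 69} — both open, so U is clopen.
  U = {66}, X ∖ U = {65, 67, 68, 69} — both open, so U is clopen.
  U = {65, 67, 68, 69}, X ∖ U = {66} — both open, so U is clopen.
  U = {65, 66, 67, 68, 69}, X ∖ U = ∅ — both open, so U is clopen.
Nontrivial clopen(s) exist: e.g. {66}. So (X, τ) is disconnected.
Compute connected components by grouping points that agree on all clopens:
  component: {66}
  component: {65, 67, 68, 69}


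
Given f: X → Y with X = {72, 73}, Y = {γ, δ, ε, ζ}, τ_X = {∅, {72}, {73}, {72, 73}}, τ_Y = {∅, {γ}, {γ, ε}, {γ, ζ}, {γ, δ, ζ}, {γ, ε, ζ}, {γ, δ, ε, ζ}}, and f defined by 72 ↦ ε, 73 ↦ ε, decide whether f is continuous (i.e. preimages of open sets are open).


f IS continuous.

Compute f^{-1}(U) for each U ∈ τ_Y:
  U = ∅: f^{-1}(U) = ∅ ∈ τ_X ✓.
  U = {γ}: f^{-1}(U) = ∅ ∈ τ_X ✓.
  U = {γ, ε}: f^{-1}(U) = {72, 73} ∈ τ_X ✓.
  U = {γ, ζ}: f^{-1}(U) = ∅ ∈ τ_X ✓.
  U = {γ, δ, ζ}: f^{-1}(U) = ∅ ∈ τ_X ✓.
  U = {γ, ε, ζ}: f^{-1}(U) = {72, 73} ∈ τ_X ✓.
  U = {γ, δ, ε, ζ}: f^{-1}(U) = {72, 73} ∈ τ_X ✓.
Every preimage lies in τ_X, so f IS continuous.


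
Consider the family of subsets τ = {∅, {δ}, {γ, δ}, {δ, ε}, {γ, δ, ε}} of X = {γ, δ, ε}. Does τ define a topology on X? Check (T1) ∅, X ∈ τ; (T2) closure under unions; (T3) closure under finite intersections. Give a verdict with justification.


τ IS a topology on X.

Axiom (T1): ∅ ∈ τ? Yes; X ∈ τ? Yes.
Axiom (T2/T3): check pairwise unions and intersections of members of τ.
All pairwise intersections and unions checked — each lies in τ. Therefore τ satisfies (T1), (T2), (T3): it IS a topology on X.


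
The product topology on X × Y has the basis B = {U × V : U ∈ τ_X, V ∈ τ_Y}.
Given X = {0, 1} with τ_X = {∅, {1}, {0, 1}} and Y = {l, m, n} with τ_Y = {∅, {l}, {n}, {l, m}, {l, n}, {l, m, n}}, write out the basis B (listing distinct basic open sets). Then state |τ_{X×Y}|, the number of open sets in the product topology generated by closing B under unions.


Basis B = {∅ × ∅, {1} × {l}, {1} × {n}, {0, 1} × {l}, {0, 1} × {n}, {1} × {l, m}, {1} × {l, n}, {1} × {l, m, n}, {0, 1} × {l, m}, {0, 1} × {l, n}, {0, 1} × {l, m, n}}; |τ_{X×Y}| = 18.

Enumerate products U × V with U ∈ τ_X, V ∈ τ_Y (deduplicated):
  ∅ × ∅ = {} (∅)
  {1} × {l} = {(1,l)}
  {1} × {n} = {(1,n)}
  {0, 1} × {l} = {(0,l), (1,l)}
  {0, 1} × {n} = {(0,n), (1,n)}
  {1} × {l, m} = {(1,l), (1,m)}
  {1} × {l, n} = {(1,l), (1,n)}
  {1} × {l, m, n} = {(1,l), (1,m), (1,n)}
  {0, 1} × {l, m} = {(0,l), (0,m), (1,l), (1,m)}
  {0, 1} × {l, n} = {(0,l), (0,n), (1,l), (1,n)}
  {0, 1} × {l, m, n} = {(0,l), (0,m), (0,n), (1,l), (1,m), (1,n)}
These 11 distinct sets form the basis B.
Close under arbitrary unions to get τ_{X×Y}; counting gives |τ_{X×Y}| = 18.


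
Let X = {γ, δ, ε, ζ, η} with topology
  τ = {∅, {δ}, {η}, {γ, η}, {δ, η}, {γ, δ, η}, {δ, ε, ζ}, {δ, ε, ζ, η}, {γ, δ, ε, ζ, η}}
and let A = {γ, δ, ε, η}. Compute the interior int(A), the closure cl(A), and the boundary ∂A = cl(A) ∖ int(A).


int(A) = {γ, δ, η}, cl(A) = {γ, δ, ε, ζ, η}, ∂A = {ε, ζ}.

Closed sets in (X, τ) are complements of opens:
  closed(X, τ) = {∅, {γ}, {γ, η}, {ε, ζ}, {γ, ε, ζ}, {δ, ε, ζ}, {γ, δ, ε, ζ}, {γ, ε, ζ, η}, {γ, δ, ε, ζ, η}}.
int(A) = ⋃ {U ∈ τ : U ⊆ A}. Opens contained in A: ∅, {δ}, {η}, {γ, η}, {δ, η}, {γ, δ, η}.
Taking the union of these: int(A) = {γ, δ, η}.
cl(A) = ⋂ {C closed : A ⊆ C}. Closed sets containing A: {γ, δ, ε, ζ, η}.
Intersecting these: cl(A) = {γ, δ, ε, ζ, η}.
∂A = cl(A) ∖ int(A) = {γ, δ, ε, ζ, η} ∖ {γ, δ, η} = {ε, ζ}.


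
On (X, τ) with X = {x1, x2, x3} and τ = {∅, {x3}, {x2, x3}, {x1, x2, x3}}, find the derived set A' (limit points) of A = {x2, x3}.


A' = {x1, x2}

For each x ∈ X, list the open sets U ∈ τ with x ∈ U, then check whether U ∩ (A ∖ {x}) ≠ ∅ for every such U.
  x = x1: opens ∋ x are {x1, x2, x3}; each meets A ∖ {x1}, so x IS a limit point.
  x = x2: opens ∋ x are {x2, x3}, {x1, x2, x3}; each meets A ∖ {x2}, so x IS a limit point.
  x = x3: open {x3} ∋ x has {x3} ∩ (A ∖ {x3}) = ∅, so x is NOT a limit point.
Collecting: A' = {x1, x2}.


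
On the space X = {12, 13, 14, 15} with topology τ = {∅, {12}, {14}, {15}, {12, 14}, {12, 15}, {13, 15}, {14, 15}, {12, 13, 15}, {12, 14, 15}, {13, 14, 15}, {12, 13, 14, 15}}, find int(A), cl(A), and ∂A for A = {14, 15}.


int(A) = {14, 15}, cl(A) = {13, 14, 15}, ∂A = {13}.

Closed sets in (X, τ) are complements of opens:
  closed(X, τ) = {∅, {12}, {13}, {14}, {12, 13}, {12, 14}, {13, 14}, {13, 15}, {12, 13, 14}, {12, 13, 15}, {13, 14, 15}, {12, 13, 14, 15}}.
int(A) = ⋃ {U ∈ τ : U ⊆ A}. Opens contained in A: ∅, {14}, {15}, {14, 15}.
Taking the union of these: int(A) = {14, 15}.
cl(A) = ⋂ {C closed : A ⊆ C}. Closed sets containing A: {13, 14, 15}, {12, 13, 14, 15}.
Intersecting these: cl(A) = {13, 14, 15}.
∂A = cl(A) ∖ int(A) = {13, 14, 15} ∖ {14, 15} = {13}.


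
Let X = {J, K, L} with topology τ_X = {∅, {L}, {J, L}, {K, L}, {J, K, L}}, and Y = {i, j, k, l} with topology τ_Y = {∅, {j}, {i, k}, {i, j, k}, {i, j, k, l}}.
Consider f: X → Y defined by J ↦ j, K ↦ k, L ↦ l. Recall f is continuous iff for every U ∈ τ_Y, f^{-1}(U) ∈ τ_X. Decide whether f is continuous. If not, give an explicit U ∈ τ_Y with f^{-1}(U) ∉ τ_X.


f is NOT continuous.

Compute f^{-1}(U) for each U ∈ τ_Y:
  U = ∅: f^{-1}(U) = ∅ ∈ τ_X ✓.
  U = {j}: f^{-1}(U) = {J} ∉ τ_X ✗.
  U = {i, k}: f^{-1}(U) = {K} ∉ τ_X ✗.
  U = {i, j, k}: f^{-1}(U) = {J, K} ∉ τ_X ✗.
  U = {i, j, k, l}: f^{-1}(U) = {J, K, L} ∈ τ_X ✓.
Found U = {j} with f^{-1}(U) = {J} not in τ_X. Therefore f is NOT continuous.


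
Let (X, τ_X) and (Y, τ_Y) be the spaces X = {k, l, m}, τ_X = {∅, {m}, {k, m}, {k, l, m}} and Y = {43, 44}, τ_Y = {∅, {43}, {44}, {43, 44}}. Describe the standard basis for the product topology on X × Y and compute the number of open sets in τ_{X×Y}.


Basis B = {∅ × ∅, {m} × {43}, {m} × {44}, {k, m} × {43}, {k, m} × {44}, {m} × {43, 44}, {k, l, m} × {43}, {k, l, m} × {44}, {k, m} × {43, 44}, {k, l, m} × {43, 44}}; |τ_{X×Y}| = 16.

Enumerate products U × V with U ∈ τ_X, V ∈ τ_Y (deduplicated):
  ∅ × ∅ = {} (∅)
  {m} × {43} = {(m,43)}
  {m} × {44} = {(m,44)}
  {k, m} × {43} = {(k,43), (m,43)}
  {k, m} × {44} = {(k,44), (m,44)}
  {m} × {43, 44} = {(m,43), (m,44)}
  {k, l, m} × {43} = {(k,43), (l,43), (m,43)}
  {k, l, m} × {44} = {(k,44), (l,44), (m,44)}
  {k, m} × {43, 44} = {(k,43), (k,44), (m,43), (m,44)}
  {k, l, m} × {43, 44} = {(k,43), (k,44), (l,43), (l,44), (m,43), (m,44)}
These 10 distinct sets form the basis B.
Close under arbitrary unions to get τ_{X×Y}; counting gives |τ_{X×Y}| = 16.
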